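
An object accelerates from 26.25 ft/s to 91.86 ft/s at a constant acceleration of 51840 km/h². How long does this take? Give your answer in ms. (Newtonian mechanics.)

v₀ = 26.25 ft/s × 0.3048 = 8.001 m/s
v = 91.86 ft/s × 0.3048 = 27.9989 m/s
a = 51840 km/h² × 7.716049382716049e-05 = 4.0 m/s²
t = (v - v₀) / a = (27.9989 - 8.001) / 4.0 = 4.99948 s
t = 4.99948 s / 0.001 = 4999 ms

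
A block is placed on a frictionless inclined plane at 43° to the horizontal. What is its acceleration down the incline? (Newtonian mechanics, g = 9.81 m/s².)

a = g sin(θ) = 9.81 × sin(43°) = 9.81 × 0.682 = 6.69 m/s²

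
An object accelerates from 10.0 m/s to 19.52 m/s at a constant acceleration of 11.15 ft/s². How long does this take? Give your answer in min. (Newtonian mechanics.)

a = 11.15 ft/s² × 0.3048 = 3.39852 m/s²
t = (v - v₀) / a = (19.52 - 10.0) / 3.39852 = 2.80122 s
t = 2.80122 s / 60.0 = 0.04669 min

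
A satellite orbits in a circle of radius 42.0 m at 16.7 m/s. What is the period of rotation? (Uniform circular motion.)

T = 2πr/v = 2π×42.0/16.7 = 15.8 s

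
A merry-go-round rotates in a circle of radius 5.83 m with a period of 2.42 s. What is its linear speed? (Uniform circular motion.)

v = 2πr/T = 2π×5.83/2.42 = 15.14 m/s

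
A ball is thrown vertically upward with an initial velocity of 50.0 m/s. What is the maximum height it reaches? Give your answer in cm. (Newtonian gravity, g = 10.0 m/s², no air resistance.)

h_max = v₀² / (2g) = 50.0² / (2 × 10.0) = 2500.0 / 20.0 = 125.0 m
h_max = 125.0 m / 0.01 = 12500 cm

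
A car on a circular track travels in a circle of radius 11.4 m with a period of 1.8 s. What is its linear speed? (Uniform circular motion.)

v = 2πr/T = 2π×11.4/1.8 = 39.79 m/s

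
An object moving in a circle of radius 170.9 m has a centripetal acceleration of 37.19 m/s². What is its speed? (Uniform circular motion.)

v = √(a_c × r) = √(37.19 × 170.9) = 79.72 m/s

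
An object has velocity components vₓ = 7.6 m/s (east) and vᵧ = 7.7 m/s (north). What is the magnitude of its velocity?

|v| = √(vₓ² + vᵧ²) = √(7.6² + 7.7²) = √(117.05) = 10.82 m/s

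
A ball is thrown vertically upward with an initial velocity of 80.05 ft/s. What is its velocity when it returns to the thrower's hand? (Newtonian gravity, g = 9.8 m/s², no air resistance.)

By conservation of energy (no air resistance), the ball returns to the throw height with the same speed as launch, but directed downward.
|v_ground| = v₀ = 80.05 ft/s
v_ground = 80.05 ft/s (downward)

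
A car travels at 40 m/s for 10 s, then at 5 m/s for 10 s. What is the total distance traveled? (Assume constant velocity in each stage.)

d₁ = v₁t₁ = 40 × 10 = 400 m
d₂ = v₂t₂ = 5 × 10 = 50 m
d_total = 400 + 50 = 450 m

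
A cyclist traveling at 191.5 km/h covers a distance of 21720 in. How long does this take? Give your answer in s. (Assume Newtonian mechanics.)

d = 21720 in × 0.0254 = 551.688 m
v = 191.5 km/h × 0.2777777777777778 = 53.1944 m/s
t = d / v = 551.688 / 53.1944 = 10.37 s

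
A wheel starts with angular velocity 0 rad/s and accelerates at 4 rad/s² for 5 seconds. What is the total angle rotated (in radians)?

θ = ω₀t + ½αt² = 0×5 + ½×4×5² = 50.0 rad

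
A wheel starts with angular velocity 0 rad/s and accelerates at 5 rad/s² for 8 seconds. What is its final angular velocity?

ω = ω₀ + αt = 0 + 5 × 8 = 40 rad/s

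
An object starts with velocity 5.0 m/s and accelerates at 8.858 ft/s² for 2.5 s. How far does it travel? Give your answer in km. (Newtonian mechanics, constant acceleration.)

a = 8.858 ft/s² × 0.3048 = 2.69992 m/s²
d = v₀ × t + ½ × a × t² = 5.0 × 2.5 + 0.5 × 2.69992 × 2.5² = 20.9372 m
d = 20.9372 m / 1000.0 = 0.02094 km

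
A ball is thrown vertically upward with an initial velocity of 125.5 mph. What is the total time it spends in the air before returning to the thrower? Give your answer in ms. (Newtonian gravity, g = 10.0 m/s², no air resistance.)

v₀ = 125.5 mph × 0.44704 = 56.1035 m/s
t_total = 2 × v₀ / g = 2 × 56.1035 / 10.0 = 11.2207 s
t_total = 11.2207 s / 0.001 = 11220 ms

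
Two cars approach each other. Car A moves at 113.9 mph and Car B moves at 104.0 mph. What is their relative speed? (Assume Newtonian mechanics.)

v_rel = v_A + v_B = 113.9 + 104.0 = 217.9 mph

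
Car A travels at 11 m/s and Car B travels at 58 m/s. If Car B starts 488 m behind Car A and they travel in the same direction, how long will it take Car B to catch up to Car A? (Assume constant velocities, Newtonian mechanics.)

Relative speed: v_rel = 58 - 11 = 47 m/s
Time to catch: t = d₀/v_rel = 488/47 = 10.38 s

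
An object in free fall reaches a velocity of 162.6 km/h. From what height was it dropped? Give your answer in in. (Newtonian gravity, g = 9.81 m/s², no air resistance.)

v = 162.6 km/h × 0.2777777777777778 = 45.1667 m/s
h = v² / (2g) = 45.1667² / (2 × 9.81) = 103.977 m
h = 103.977 m / 0.0254 = 4094 in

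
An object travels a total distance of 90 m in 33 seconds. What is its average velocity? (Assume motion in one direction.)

v_avg = Δd / Δt = 90 / 33 = 2.73 m/s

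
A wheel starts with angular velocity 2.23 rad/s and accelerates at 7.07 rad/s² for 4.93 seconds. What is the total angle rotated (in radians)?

θ = ω₀t + ½αt² = 2.23×4.93 + ½×7.07×4.93² = 96.91 rad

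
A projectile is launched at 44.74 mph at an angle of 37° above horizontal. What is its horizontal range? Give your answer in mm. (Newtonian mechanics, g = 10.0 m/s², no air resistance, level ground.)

v₀ = 44.74 mph × 0.44704 = 20.0006 m/s
R = v₀² × sin(2θ) / g = 20.0006² × sin(2 × 37°) / 10.0 = 400.024 × 0.961262 / 10.0 = 38.4528 m
R = 38.4528 m / 0.001 = 38450 mm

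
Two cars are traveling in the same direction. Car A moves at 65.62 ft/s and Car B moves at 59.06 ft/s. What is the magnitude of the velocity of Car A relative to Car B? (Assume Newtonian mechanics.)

v_rel = |v_A - v_B| = |65.62 - 59.06| = 6.56 ft/s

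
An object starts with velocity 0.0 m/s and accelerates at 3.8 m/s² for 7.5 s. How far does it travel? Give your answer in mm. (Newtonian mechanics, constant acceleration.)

d = v₀ × t + ½ × a × t² = 0.0 × 7.5 + 0.5 × 3.8 × 7.5² = 106.875 m
d = 106.875 m / 0.001 = 106900 mm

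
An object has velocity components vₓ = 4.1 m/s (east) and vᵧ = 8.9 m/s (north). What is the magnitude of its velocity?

|v| = √(vₓ² + vᵧ²) = √(4.1² + 8.9²) = √(96.02) = 9.8 m/s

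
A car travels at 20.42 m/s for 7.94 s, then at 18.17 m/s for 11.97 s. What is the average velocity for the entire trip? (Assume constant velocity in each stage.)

d₁ = v₁t₁ = 20.42 × 7.94 = 162.1348 m
d₂ = v₂t₂ = 18.17 × 11.97 = 217.4949 m
d_total = 379.6297 m, t_total = 19.91 s
v_avg = d_total/t_total = 379.6297/19.91 = 19.07 m/s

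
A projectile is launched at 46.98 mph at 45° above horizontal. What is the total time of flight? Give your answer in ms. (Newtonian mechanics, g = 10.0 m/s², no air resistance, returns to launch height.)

v₀ = 46.98 mph × 0.44704 = 21.0019 m/s
T = 2 × v₀ × sin(θ) / g = 2 × 21.0019 × sin(45°) / 10.0 = 2 × 21.0019 × 0.707107 / 10.0 = 2.97012 s
T = 2.97012 s / 0.001 = 2970 ms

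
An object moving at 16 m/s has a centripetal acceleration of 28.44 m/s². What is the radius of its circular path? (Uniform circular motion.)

r = v²/a_c = 16²/28.44 = 9.0 m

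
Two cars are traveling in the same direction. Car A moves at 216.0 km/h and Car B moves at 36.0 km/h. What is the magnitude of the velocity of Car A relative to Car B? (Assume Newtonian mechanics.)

v_rel = |v_A - v_B| = |216.0 - 36.0| = 180.0 km/h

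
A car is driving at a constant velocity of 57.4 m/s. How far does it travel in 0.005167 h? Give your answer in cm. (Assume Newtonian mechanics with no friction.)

t = 0.005167 h × 3600.0 = 18.6012 s
d = v × t = 57.4 × 18.6012 = 1067.71 m
d = 1067.71 m / 0.01 = 106800 cm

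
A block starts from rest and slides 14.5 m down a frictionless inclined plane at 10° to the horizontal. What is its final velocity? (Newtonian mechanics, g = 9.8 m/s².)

a = g sin(θ) = 9.8 × sin(10°) = 1.7018 m/s²
v = √(2ad) = √(2 × 1.7018 × 14.5) = 7.03 m/s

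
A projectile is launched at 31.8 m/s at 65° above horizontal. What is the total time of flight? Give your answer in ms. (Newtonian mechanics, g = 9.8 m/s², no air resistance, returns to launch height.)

T = 2 × v₀ × sin(θ) / g = 2 × 31.8 × sin(65°) / 9.8 = 2 × 31.8 × 0.906308 / 9.8 = 5.88175 s
T = 5.88175 s / 0.001 = 5882 ms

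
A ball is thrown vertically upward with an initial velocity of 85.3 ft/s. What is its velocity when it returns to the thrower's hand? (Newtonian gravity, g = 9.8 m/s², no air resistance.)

By conservation of energy (no air resistance), the ball returns to the throw height with the same speed as launch, but directed downward.
|v_ground| = v₀ = 85.3 ft/s
v_ground = 85.3 ft/s (downward)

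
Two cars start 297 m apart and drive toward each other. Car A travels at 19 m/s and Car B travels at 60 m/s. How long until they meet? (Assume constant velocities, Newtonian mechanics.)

Combined speed: v_combined = 19 + 60 = 79 m/s
Time to meet: t = d/v_combined = 297/79 = 3.76 s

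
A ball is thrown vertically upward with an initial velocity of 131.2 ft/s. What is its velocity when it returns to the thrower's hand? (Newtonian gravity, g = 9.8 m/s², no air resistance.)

By conservation of energy (no air resistance), the ball returns to the throw height with the same speed as launch, but directed downward.
|v_ground| = v₀ = 131.2 ft/s
v_ground = 131.2 ft/s (downward)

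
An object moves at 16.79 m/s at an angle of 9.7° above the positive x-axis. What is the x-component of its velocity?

vₓ = v cos(θ) = 16.79 × cos(9.7°) = 16.55 m/s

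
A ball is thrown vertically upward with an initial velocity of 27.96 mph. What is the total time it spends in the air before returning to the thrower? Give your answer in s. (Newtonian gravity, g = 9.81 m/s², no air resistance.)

v₀ = 27.96 mph × 0.44704 = 12.4992 m/s
t_total = 2 × v₀ / g = 2 × 12.4992 / 9.81 = 2.548 s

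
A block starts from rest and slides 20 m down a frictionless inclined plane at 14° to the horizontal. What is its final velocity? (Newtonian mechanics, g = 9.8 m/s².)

a = g sin(θ) = 9.8 × sin(14°) = 2.3708 m/s²
v = √(2ad) = √(2 × 2.3708 × 20) = 9.74 m/s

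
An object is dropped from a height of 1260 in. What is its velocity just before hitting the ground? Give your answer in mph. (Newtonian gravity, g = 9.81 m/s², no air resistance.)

h = 1260 in × 0.0254 = 32.004 m
v = √(2gh) = √(2 × 9.81 × 32.004) = 25.0583 m/s
v = 25.0583 m/s / 0.44704 = 56.05 mph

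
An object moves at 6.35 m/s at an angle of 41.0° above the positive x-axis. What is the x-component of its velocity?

vₓ = v cos(θ) = 6.35 × cos(41.0°) = 4.79 m/s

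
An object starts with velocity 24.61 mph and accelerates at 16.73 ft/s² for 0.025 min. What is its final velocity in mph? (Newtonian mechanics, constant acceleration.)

v₀ = 24.61 mph × 0.44704 = 11.0017 m/s
a = 16.73 ft/s² × 0.3048 = 5.0993 m/s²
t = 0.025 min × 60.0 = 1.5 s
v = v₀ + a × t = 11.0017 + 5.0993 × 1.5 = 18.6506 m/s
v = 18.6506 m/s / 0.44704 = 41.72 mph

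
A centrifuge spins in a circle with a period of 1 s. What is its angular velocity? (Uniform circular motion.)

ω = 2π/T = 2π/1 = 6.2832 rad/s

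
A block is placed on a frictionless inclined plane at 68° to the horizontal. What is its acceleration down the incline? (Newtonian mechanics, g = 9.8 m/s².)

a = g sin(θ) = 9.8 × sin(68°) = 9.8 × 0.9272 = 9.09 m/s²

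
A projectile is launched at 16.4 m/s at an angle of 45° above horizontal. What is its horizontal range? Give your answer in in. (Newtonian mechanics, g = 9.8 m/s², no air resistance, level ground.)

R = v₀² × sin(2θ) / g = 16.4² × sin(2 × 45°) / 9.8 = 268.96 × 1.0 / 9.8 = 27.4449 m
R = 27.4449 m / 0.0254 = 1081 in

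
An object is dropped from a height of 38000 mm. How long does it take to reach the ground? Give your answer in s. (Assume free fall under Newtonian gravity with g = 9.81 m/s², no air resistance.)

h = 38000 mm × 0.001 = 38.0 m
t = √(2h/g) = √(2 × 38.0 / 9.81) = 2.783 s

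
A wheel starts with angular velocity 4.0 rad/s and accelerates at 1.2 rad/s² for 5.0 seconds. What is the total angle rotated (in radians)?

θ = ω₀t + ½αt² = 4.0×5.0 + ½×1.2×5.0² = 35.0 rad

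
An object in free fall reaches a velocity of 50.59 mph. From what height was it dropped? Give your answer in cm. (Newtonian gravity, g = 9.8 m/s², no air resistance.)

v = 50.59 mph × 0.44704 = 22.6158 m/s
h = v² / (2g) = 22.6158² / (2 × 9.8) = 26.0956 m
h = 26.0956 m / 0.01 = 2610 cm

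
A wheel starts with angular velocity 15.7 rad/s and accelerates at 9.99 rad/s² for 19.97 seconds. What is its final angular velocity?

ω = ω₀ + αt = 15.7 + 9.99 × 19.97 = 215.2 rad/s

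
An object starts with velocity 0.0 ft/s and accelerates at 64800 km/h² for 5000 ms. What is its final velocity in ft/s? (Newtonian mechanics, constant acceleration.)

v₀ = 0.0 ft/s × 0.3048 = 0.0 m/s
a = 64800 km/h² × 7.716049382716049e-05 = 5.0 m/s²
t = 5000 ms × 0.001 = 5.0 s
v = v₀ + a × t = 0.0 + 5.0 × 5.0 = 25.0 m/s
v = 25.0 m/s / 0.3048 = 82.02 ft/s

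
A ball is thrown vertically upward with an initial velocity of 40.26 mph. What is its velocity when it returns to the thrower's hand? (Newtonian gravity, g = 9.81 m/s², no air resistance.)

By conservation of energy (no air resistance), the ball returns to the throw height with the same speed as launch, but directed downward.
|v_ground| = v₀ = 40.26 mph
v_ground = 40.26 mph (downward)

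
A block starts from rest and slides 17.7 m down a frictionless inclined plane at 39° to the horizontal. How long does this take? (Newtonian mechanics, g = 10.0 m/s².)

a = g sin(θ) = 10.0 × sin(39°) = 6.2932 m/s²
t = √(2d/a) = √(2 × 17.7 / 6.2932) = 2.37 s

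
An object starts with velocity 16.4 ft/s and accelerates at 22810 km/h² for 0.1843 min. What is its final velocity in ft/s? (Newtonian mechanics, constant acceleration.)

v₀ = 16.4 ft/s × 0.3048 = 4.99872 m/s
a = 22810 km/h² × 7.716049382716049e-05 = 1.76003 m/s²
t = 0.1843 min × 60.0 = 11.058 s
v = v₀ + a × t = 4.99872 + 1.76003 × 11.058 = 24.4611 m/s
v = 24.4611 m/s / 0.3048 = 80.25 ft/s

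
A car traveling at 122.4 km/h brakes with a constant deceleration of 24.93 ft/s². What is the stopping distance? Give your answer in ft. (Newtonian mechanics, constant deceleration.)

v₀ = 122.4 km/h × 0.2777777777777778 = 34.0 m/s
a = 24.93 ft/s² × 0.3048 = 7.59866 m/s²
d = v₀² / (2a) = 34.0² / (2 × 7.59866) = 1156.0 / 15.1973 = 76.0661 m
d = 76.0661 m / 0.3048 = 249.6 ft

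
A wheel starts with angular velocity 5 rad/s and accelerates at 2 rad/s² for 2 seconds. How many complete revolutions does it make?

θ = ω₀t + ½αt² = 5×2 + ½×2×2² = 14.0 rad
Total revolutions = θ/(2π) = 14.0/(2π) = 2.23
Complete revolutions = ⌊2.23⌋ = 2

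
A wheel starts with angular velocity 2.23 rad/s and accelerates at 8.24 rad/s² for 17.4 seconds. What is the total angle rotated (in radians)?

θ = ω₀t + ½αt² = 2.23×17.4 + ½×8.24×17.4² = 1286.17 rad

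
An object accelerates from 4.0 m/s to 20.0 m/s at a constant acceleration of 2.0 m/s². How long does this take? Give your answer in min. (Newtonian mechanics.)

t = (v - v₀) / a = (20.0 - 4.0) / 2.0 = 8.0 s
t = 8.0 s / 60.0 = 0.1333 min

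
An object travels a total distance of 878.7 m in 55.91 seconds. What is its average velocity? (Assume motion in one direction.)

v_avg = Δd / Δt = 878.7 / 55.91 = 15.72 m/s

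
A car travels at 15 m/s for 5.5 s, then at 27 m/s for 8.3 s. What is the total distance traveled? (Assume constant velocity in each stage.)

d₁ = v₁t₁ = 15 × 5.5 = 82.5 m
d₂ = v₂t₂ = 27 × 8.3 = 224.1 m
d_total = 82.5 + 224.1 = 306.6 m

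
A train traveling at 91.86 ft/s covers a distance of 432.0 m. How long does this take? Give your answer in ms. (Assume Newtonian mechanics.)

v = 91.86 ft/s × 0.3048 = 27.9989 m/s
t = d / v = 432.0 / 27.9989 = 15.4292 s
t = 15.4292 s / 0.001 = 15430 ms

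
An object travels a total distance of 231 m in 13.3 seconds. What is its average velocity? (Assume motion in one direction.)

v_avg = Δd / Δt = 231 / 13.3 = 17.37 m/s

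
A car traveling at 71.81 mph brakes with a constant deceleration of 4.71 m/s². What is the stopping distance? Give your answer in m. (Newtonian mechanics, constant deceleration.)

v₀ = 71.81 mph × 0.44704 = 32.1019 m/s
d = v₀² / (2a) = 32.1019² / (2 × 4.71) = 1030.53 / 9.42 = 109.4 m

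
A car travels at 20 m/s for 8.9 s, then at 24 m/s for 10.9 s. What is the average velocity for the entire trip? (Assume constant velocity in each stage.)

d₁ = v₁t₁ = 20 × 8.9 = 178.0 m
d₂ = v₂t₂ = 24 × 10.9 = 261.6 m
d_total = 439.6 m, t_total = 19.8 s
v_avg = d_total/t_total = 439.6/19.8 = 22.2 m/s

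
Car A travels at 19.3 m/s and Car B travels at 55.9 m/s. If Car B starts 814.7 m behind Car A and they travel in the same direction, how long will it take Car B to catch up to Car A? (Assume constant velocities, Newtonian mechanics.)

Relative speed: v_rel = 55.9 - 19.3 = 36.6 m/s
Time to catch: t = d₀/v_rel = 814.7/36.6 = 22.26 s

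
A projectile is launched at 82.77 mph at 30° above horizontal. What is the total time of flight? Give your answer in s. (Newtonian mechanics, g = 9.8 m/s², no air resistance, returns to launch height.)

v₀ = 82.77 mph × 0.44704 = 37.0015 m/s
T = 2 × v₀ × sin(θ) / g = 2 × 37.0015 × sin(30°) / 9.8 = 2 × 37.0015 × 0.5 / 9.8 = 3.776 s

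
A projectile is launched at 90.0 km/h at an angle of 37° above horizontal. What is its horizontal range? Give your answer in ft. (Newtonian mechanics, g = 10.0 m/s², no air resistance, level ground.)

v₀ = 90.0 km/h × 0.2777777777777778 = 25.0 m/s
R = v₀² × sin(2θ) / g = 25.0² × sin(2 × 37°) / 10.0 = 625.0 × 0.961262 / 10.0 = 60.0789 m
R = 60.0789 m / 0.3048 = 197.1 ft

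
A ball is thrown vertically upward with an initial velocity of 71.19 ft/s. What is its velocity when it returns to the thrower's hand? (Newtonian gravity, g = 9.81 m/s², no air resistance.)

By conservation of energy (no air resistance), the ball returns to the throw height with the same speed as launch, but directed downward.
|v_ground| = v₀ = 71.19 ft/s
v_ground = 71.19 ft/s (downward)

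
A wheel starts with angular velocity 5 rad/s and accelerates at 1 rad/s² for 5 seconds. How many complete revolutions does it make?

θ = ω₀t + ½αt² = 5×5 + ½×1×5² = 37.5 rad
Total revolutions = θ/(2π) = 37.5/(2π) = 5.97
Complete revolutions = ⌊5.97⌋ = 5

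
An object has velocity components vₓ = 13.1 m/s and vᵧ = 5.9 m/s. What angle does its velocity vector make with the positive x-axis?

θ = arctan(vᵧ/vₓ) = arctan(5.9/13.1) = 24.25°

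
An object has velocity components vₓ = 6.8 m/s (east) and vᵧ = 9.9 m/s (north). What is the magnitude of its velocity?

|v| = √(vₓ² + vᵧ²) = √(6.8² + 9.9²) = √(144.25) = 12.01 m/s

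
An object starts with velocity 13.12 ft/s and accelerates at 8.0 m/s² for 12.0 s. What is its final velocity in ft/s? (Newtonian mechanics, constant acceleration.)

v₀ = 13.12 ft/s × 0.3048 = 3.99898 m/s
v = v₀ + a × t = 3.99898 + 8.0 × 12.0 = 99.999 m/s
v = 99.999 m/s / 0.3048 = 328.1 ft/s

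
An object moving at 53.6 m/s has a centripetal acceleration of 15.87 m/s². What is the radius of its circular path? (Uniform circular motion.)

r = v²/a_c = 53.6²/15.87 = 181.03 m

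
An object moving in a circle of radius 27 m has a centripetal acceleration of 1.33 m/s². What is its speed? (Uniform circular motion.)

v = √(a_c × r) = √(1.33 × 27) = 5.99 m/s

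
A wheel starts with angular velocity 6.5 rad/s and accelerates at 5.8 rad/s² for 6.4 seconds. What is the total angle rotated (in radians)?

θ = ω₀t + ½αt² = 6.5×6.4 + ½×5.8×6.4² = 160.38 rad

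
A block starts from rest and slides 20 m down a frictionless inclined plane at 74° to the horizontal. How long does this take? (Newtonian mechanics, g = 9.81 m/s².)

a = g sin(θ) = 9.81 × sin(74°) = 9.43 m/s²
t = √(2d/a) = √(2 × 20 / 9.43) = 2.06 s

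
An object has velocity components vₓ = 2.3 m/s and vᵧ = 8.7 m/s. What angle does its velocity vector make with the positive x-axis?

θ = arctan(vᵧ/vₓ) = arctan(8.7/2.3) = 75.19°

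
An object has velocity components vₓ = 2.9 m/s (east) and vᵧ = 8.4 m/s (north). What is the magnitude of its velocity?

|v| = √(vₓ² + vᵧ²) = √(2.9² + 8.4²) = √(78.97) = 8.89 m/s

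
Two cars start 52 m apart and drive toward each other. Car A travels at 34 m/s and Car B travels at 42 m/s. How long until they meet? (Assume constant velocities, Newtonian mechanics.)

Combined speed: v_combined = 34 + 42 = 76 m/s
Time to meet: t = d/v_combined = 52/76 = 0.68 s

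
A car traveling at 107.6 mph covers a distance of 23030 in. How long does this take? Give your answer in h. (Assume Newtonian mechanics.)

d = 23030 in × 0.0254 = 584.962 m
v = 107.6 mph × 0.44704 = 48.1015 m/s
t = d / v = 584.962 / 48.1015 = 12.161 s
t = 12.161 s / 3600.0 = 0.003378 h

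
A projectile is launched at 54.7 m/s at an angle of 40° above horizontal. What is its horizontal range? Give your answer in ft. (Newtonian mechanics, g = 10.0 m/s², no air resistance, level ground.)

R = v₀² × sin(2θ) / g = 54.7² × sin(2 × 40°) / 10.0 = 2992.09 × 0.984808 / 10.0 = 294.663 m
R = 294.663 m / 0.3048 = 966.7 ft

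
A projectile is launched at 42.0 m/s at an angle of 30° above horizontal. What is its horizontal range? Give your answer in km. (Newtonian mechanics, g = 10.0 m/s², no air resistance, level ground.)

R = v₀² × sin(2θ) / g = 42.0² × sin(2 × 30°) / 10.0 = 1764.0 × 0.866025 / 10.0 = 152.767 m
R = 152.767 m / 1000.0 = 0.1528 km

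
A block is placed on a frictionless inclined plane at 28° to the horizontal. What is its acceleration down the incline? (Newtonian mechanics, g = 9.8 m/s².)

a = g sin(θ) = 9.8 × sin(28°) = 9.8 × 0.4695 = 4.6 m/s²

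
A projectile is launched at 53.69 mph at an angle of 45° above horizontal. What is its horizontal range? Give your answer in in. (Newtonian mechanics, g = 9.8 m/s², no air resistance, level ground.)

v₀ = 53.69 mph × 0.44704 = 24.0016 m/s
R = v₀² × sin(2θ) / g = 24.0016² × sin(2 × 45°) / 9.8 = 576.077 × 1.0 / 9.8 = 58.7834 m
R = 58.7834 m / 0.0254 = 2314 in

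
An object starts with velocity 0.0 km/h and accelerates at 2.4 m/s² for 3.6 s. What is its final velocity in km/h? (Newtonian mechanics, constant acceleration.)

v₀ = 0.0 km/h × 0.2777777777777778 = 0.0 m/s
v = v₀ + a × t = 0.0 + 2.4 × 3.6 = 8.64 m/s
v = 8.64 m/s / 0.2777777777777778 = 31.1 km/h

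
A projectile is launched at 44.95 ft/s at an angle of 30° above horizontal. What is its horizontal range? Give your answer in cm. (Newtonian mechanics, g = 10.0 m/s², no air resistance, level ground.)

v₀ = 44.95 ft/s × 0.3048 = 13.7008 m/s
R = v₀² × sin(2θ) / g = 13.7008² × sin(2 × 30°) / 10.0 = 187.712 × 0.866025 / 10.0 = 16.2563 m
R = 16.2563 m / 0.01 = 1626 cm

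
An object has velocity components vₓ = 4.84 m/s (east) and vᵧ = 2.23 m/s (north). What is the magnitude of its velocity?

|v| = √(vₓ² + vᵧ²) = √(4.84² + 2.23²) = √(28.3985) = 5.33 m/s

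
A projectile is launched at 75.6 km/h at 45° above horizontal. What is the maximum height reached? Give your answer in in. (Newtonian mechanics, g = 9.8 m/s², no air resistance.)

v₀ = 75.6 km/h × 0.2777777777777778 = 21.0 m/s
H = v₀² × sin²(θ) / (2g) = 21.0² × sin(45°)² / (2 × 9.8) = 441.0 × 0.5 / 19.6 = 11.25 m
H = 11.25 m / 0.0254 = 442.9 in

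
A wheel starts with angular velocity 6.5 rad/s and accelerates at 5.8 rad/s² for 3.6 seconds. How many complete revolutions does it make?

θ = ω₀t + ½αt² = 6.5×3.6 + ½×5.8×3.6² = 60.984 rad
Total revolutions = θ/(2π) = 60.984/(2π) = 9.71
Complete revolutions = ⌊9.71⌋ = 9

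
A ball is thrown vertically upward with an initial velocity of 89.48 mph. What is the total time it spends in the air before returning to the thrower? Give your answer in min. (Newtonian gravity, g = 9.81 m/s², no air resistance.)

v₀ = 89.48 mph × 0.44704 = 40.0011 m/s
t_total = 2 × v₀ / g = 2 × 40.0011 / 9.81 = 8.15517 s
t_total = 8.15517 s / 60.0 = 0.1359 min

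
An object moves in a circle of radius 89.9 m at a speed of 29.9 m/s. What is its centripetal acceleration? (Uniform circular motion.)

a_c = v²/r = 29.9²/89.9 = 894.01/89.9 = 9.94 m/s²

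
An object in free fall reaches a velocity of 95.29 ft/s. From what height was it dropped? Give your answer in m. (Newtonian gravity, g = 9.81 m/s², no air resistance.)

v = 95.29 ft/s × 0.3048 = 29.0444 m/s
h = v² / (2g) = 29.0444² / (2 × 9.81) = 43.0 m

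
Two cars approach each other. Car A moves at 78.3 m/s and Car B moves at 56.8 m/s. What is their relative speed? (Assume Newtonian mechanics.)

v_rel = v_A + v_B = 78.3 + 56.8 = 135.1 m/s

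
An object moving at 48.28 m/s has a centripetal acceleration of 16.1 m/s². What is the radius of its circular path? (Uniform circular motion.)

r = v²/a_c = 48.28²/16.1 = 144.78 m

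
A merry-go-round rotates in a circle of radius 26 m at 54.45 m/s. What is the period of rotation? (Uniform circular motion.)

T = 2πr/v = 2π×26/54.45 = 3.0 s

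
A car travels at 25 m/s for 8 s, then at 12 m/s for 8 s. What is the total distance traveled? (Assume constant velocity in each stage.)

d₁ = v₁t₁ = 25 × 8 = 200 m
d₂ = v₂t₂ = 12 × 8 = 96 m
d_total = 200 + 96 = 296 m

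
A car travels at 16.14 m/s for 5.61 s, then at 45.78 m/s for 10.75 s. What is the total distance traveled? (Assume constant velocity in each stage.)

d₁ = v₁t₁ = 16.14 × 5.61 = 90.5454 m
d₂ = v₂t₂ = 45.78 × 10.75 = 492.135 m
d_total = 90.5454 + 492.135 = 582.68 m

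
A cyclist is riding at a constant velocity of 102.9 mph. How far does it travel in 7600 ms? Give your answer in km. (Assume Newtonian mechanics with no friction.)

v = 102.9 mph × 0.44704 = 46.0004 m/s
t = 7600 ms × 0.001 = 7.6 s
d = v × t = 46.0004 × 7.6 = 349.603 m
d = 349.603 m / 1000.0 = 0.3496 km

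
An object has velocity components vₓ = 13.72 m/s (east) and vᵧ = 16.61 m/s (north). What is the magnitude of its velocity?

|v| = √(vₓ² + vᵧ²) = √(13.72² + 16.61²) = √(464.1305) = 21.54 m/s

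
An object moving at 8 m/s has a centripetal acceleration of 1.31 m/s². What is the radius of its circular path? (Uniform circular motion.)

r = v²/a_c = 8²/1.31 = 48.85 m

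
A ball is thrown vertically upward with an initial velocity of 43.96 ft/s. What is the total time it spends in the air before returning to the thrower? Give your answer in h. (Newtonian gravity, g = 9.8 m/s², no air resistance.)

v₀ = 43.96 ft/s × 0.3048 = 13.399 m/s
t_total = 2 × v₀ / g = 2 × 13.399 / 9.8 = 2.73449 s
t_total = 2.73449 s / 3600.0 = 0.0007596 h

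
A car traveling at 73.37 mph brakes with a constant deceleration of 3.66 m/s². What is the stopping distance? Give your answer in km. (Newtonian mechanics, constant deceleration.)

v₀ = 73.37 mph × 0.44704 = 32.7993 m/s
d = v₀² / (2a) = 32.7993² / (2 × 3.66) = 1075.79 / 7.32 = 146.966 m
d = 146.966 m / 1000.0 = 0.147 km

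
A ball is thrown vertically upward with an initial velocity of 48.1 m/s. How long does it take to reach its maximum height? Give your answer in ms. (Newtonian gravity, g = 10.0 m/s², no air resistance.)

t_up = v₀ / g = 48.1 / 10.0 = 4.81 s
t_up = 4.81 s / 0.001 = 4810 ms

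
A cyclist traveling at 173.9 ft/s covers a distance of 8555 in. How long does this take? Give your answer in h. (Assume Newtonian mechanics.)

d = 8555 in × 0.0254 = 217.297 m
v = 173.9 ft/s × 0.3048 = 53.0047 m/s
t = d / v = 217.297 / 53.0047 = 4.09958 s
t = 4.09958 s / 3600.0 = 0.001139 h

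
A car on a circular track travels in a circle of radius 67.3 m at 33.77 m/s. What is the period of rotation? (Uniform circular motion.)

T = 2πr/v = 2π×67.3/33.77 = 12.52 s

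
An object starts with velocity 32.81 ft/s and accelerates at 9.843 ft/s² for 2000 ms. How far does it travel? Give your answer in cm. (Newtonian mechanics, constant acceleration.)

v₀ = 32.81 ft/s × 0.3048 = 10.0005 m/s
a = 9.843 ft/s² × 0.3048 = 3.00015 m/s²
t = 2000 ms × 0.001 = 2.0 s
d = v₀ × t + ½ × a × t² = 10.0005 × 2.0 + 0.5 × 3.00015 × 2.0² = 26.0013 m
d = 26.0013 m / 0.01 = 2600 cm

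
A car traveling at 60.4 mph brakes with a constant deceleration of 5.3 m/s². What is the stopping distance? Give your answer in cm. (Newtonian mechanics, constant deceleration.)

v₀ = 60.4 mph × 0.44704 = 27.0012 m/s
d = v₀² / (2a) = 27.0012² / (2 × 5.3) = 729.065 / 10.6 = 68.7797 m
d = 68.7797 m / 0.01 = 6878 cm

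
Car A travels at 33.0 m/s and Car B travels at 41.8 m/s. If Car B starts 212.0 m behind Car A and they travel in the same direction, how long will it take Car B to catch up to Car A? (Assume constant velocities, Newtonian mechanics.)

Relative speed: v_rel = 41.8 - 33.0 = 8.8 m/s
Time to catch: t = d₀/v_rel = 212.0/8.8 = 24.09 s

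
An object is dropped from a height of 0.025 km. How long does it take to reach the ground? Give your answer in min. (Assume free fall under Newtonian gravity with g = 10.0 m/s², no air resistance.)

h = 0.025 km × 1000.0 = 25.0 m
t = √(2h/g) = √(2 × 25.0 / 10.0) = 2.23607 s
t = 2.23607 s / 60.0 = 0.03727 min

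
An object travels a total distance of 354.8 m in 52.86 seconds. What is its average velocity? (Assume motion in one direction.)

v_avg = Δd / Δt = 354.8 / 52.86 = 6.71 m/s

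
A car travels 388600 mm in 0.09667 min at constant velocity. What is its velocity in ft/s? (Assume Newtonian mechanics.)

d = 388600 mm × 0.001 = 388.6 m
t = 0.09667 min × 60.0 = 5.8002 s
v = d / t = 388.6 / 5.8002 = 66.9977 m/s
v = 66.9977 m/s / 0.3048 = 219.8 ft/s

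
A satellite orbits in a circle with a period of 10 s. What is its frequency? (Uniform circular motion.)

f = 1/T = 1/10 = 0.1 Hz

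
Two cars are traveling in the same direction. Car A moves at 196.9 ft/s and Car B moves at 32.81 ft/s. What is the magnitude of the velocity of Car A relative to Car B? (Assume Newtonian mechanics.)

v_rel = |v_A - v_B| = |196.9 - 32.81| = 164.09 ft/s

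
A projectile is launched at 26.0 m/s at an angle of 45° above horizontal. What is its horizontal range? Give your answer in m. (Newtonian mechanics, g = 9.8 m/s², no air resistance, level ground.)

R = v₀² × sin(2θ) / g = 26.0² × sin(2 × 45°) / 9.8 = 676.0 × 1.0 / 9.8 = 68.98 m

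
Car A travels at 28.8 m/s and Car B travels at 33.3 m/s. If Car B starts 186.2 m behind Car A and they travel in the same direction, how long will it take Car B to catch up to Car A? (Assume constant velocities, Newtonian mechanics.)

Relative speed: v_rel = 33.3 - 28.8 = 4.5 m/s
Time to catch: t = d₀/v_rel = 186.2/4.5 = 41.38 s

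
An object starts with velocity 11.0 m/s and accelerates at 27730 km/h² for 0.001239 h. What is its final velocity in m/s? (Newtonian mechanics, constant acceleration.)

a = 27730 km/h² × 7.716049382716049e-05 = 2.13966 m/s²
t = 0.001239 h × 3600.0 = 4.4604 s
v = v₀ + a × t = 11.0 + 2.13966 × 4.4604 = 20.54 m/s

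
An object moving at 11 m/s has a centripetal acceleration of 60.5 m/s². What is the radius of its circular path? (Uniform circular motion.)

r = v²/a_c = 11²/60.5 = 2.0 m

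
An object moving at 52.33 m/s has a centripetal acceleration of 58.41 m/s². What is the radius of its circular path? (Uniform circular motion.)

r = v²/a_c = 52.33²/58.41 = 46.88 m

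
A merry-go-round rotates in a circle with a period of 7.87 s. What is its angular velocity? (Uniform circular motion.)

ω = 2π/T = 2π/7.87 = 0.7984 rad/s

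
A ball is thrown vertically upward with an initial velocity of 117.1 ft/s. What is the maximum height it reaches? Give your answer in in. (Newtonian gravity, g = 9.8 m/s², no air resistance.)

v₀ = 117.1 ft/s × 0.3048 = 35.6921 m/s
h_max = v₀² / (2g) = 35.6921² / (2 × 9.8) = 1273.93 / 19.6 = 64.9964 m
h_max = 64.9964 m / 0.0254 = 2559 in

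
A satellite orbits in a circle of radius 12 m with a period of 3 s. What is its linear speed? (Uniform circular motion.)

v = 2πr/T = 2π×12/3 = 25.13 m/s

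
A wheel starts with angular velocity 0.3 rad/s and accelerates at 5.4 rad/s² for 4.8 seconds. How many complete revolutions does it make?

θ = ω₀t + ½αt² = 0.3×4.8 + ½×5.4×4.8² = 63.648 rad
Total revolutions = θ/(2π) = 63.648/(2π) = 10.13
Complete revolutions = ⌊10.13⌋ = 10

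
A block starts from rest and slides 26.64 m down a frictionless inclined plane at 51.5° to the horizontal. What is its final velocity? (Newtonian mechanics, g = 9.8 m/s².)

a = g sin(θ) = 9.8 × sin(51.5°) = 7.6696 m/s²
v = √(2ad) = √(2 × 7.6696 × 26.64) = 20.21 m/s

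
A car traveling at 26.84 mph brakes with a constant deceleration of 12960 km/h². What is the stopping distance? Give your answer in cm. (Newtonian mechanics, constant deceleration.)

v₀ = 26.84 mph × 0.44704 = 11.9986 m/s
a = 12960 km/h² × 7.716049382716049e-05 = 1.0 m/s²
d = v₀² / (2a) = 11.9986² / (2 × 1.0) = 143.966 / 2.0 = 71.983 m
d = 71.983 m / 0.01 = 7198 cm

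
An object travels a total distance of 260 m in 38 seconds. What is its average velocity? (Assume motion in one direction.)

v_avg = Δd / Δt = 260 / 38 = 6.84 m/s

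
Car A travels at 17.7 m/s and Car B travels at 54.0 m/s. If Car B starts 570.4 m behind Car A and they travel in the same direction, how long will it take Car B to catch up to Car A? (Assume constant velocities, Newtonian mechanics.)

Relative speed: v_rel = 54.0 - 17.7 = 36.3 m/s
Time to catch: t = d₀/v_rel = 570.4/36.3 = 15.71 s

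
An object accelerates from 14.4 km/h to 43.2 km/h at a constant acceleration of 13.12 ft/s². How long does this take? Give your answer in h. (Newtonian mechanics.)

v₀ = 14.4 km/h × 0.2777777777777778 = 4.0 m/s
v = 43.2 km/h × 0.2777777777777778 = 12.0 m/s
a = 13.12 ft/s² × 0.3048 = 3.99898 m/s²
t = (v - v₀) / a = (12.0 - 4.0) / 3.99898 = 2.00051 s
t = 2.00051 s / 3600.0 = 0.0005557 h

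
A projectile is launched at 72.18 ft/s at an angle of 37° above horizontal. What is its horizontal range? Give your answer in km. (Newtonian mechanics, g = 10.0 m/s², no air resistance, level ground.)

v₀ = 72.18 ft/s × 0.3048 = 22.0005 m/s
R = v₀² × sin(2θ) / g = 22.0005² × sin(2 × 37°) / 10.0 = 484.022 × 0.961262 / 10.0 = 46.5272 m
R = 46.5272 m / 1000.0 = 0.04653 km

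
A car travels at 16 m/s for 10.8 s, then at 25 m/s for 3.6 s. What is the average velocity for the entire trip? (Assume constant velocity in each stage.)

d₁ = v₁t₁ = 16 × 10.8 = 172.8 m
d₂ = v₂t₂ = 25 × 3.6 = 90.0 m
d_total = 262.8 m, t_total = 14.4 s
v_avg = d_total/t_total = 262.8/14.4 = 18.25 m/s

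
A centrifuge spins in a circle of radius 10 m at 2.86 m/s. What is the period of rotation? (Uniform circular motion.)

T = 2πr/v = 2π×10/2.86 = 21.97 s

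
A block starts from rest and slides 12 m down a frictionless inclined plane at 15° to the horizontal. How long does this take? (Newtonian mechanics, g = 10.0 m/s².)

a = g sin(θ) = 10.0 × sin(15°) = 2.5882 m/s²
t = √(2d/a) = √(2 × 12 / 2.5882) = 3.05 s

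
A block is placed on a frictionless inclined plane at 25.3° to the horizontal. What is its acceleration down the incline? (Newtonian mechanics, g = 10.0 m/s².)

a = g sin(θ) = 10.0 × sin(25.3°) = 10.0 × 0.4274 = 4.27 m/s²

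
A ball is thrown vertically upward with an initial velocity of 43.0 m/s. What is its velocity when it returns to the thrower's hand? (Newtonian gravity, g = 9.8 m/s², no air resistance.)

By conservation of energy (no air resistance), the ball returns to the throw height with the same speed as launch, but directed downward.
|v_ground| = v₀ = 43.0 m/s
v_ground = 43.0 m/s (downward)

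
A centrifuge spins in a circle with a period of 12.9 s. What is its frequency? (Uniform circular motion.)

f = 1/T = 1/12.9 = 0.0775 Hz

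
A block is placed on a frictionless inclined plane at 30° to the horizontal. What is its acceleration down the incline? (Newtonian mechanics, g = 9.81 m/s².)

a = g sin(θ) = 9.81 × sin(30°) = 9.81 × 0.5 = 4.91 m/s²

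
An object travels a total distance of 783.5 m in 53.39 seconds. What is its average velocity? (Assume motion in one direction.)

v_avg = Δd / Δt = 783.5 / 53.39 = 14.68 m/s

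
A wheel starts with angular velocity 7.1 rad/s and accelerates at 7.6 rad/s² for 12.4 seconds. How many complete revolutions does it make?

θ = ω₀t + ½αt² = 7.1×12.4 + ½×7.6×12.4² = 672.328 rad
Total revolutions = θ/(2π) = 672.328/(2π) = 107.0
Complete revolutions = ⌊107.0⌋ = 107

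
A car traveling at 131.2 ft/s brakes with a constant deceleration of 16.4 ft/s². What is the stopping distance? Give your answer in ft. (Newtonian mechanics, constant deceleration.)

v₀ = 131.2 ft/s × 0.3048 = 39.9898 m/s
a = 16.4 ft/s² × 0.3048 = 4.99872 m/s²
d = v₀² / (2a) = 39.9898² / (2 × 4.99872) = 1599.18 / 9.99744 = 159.959 m
d = 159.959 m / 0.3048 = 524.8 ft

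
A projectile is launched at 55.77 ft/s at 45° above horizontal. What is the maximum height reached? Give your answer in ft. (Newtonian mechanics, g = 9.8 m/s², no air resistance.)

v₀ = 55.77 ft/s × 0.3048 = 16.9987 m/s
H = v₀² × sin²(θ) / (2g) = 16.9987² × sin(45°)² / (2 × 9.8) = 288.956 × 0.5 / 19.6 = 7.37133 m
H = 7.37133 m / 0.3048 = 24.18 ft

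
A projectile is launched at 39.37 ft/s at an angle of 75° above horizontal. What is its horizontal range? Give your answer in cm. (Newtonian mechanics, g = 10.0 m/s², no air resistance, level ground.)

v₀ = 39.37 ft/s × 0.3048 = 12.0 m/s
R = v₀² × sin(2θ) / g = 12.0² × sin(2 × 75°) / 10.0 = 144.0 × 0.5 / 10.0 = 7.2 m
R = 7.2 m / 0.01 = 720.0 cm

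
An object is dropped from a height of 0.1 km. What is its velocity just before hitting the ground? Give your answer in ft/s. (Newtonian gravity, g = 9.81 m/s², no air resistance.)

h = 0.1 km × 1000.0 = 100.0 m
v = √(2gh) = √(2 × 9.81 × 100.0) = 44.2945 m/s
v = 44.2945 m/s / 0.3048 = 145.3 ft/s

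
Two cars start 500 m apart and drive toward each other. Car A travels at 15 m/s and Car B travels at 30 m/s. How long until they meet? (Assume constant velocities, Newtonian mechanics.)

Combined speed: v_combined = 15 + 30 = 45 m/s
Time to meet: t = d/v_combined = 500/45 = 11.11 s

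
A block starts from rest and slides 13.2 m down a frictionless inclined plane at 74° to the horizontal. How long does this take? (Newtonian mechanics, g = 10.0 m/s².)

a = g sin(θ) = 10.0 × sin(74°) = 9.6126 m/s²
t = √(2d/a) = √(2 × 13.2 / 9.6126) = 1.66 s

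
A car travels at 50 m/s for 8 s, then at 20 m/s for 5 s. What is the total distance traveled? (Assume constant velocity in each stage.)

d₁ = v₁t₁ = 50 × 8 = 400 m
d₂ = v₂t₂ = 20 × 5 = 100 m
d_total = 400 + 100 = 500 m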